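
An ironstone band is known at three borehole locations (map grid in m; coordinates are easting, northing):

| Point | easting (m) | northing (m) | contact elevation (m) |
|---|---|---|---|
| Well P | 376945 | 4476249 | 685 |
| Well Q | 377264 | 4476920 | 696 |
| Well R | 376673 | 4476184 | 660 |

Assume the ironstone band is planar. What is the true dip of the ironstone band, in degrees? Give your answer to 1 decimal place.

Let the plane be z = a·easting + b·northing + c.
Well Q−Well P: 319a + 671b = 11;  Well R−Well P: −272a − 65b = −25.
Solving gives a = 0.09927, b = −0.03080.
Gradient magnitude |∇z| = √(a² + b²) = √(0.00986 + 0.00095) = 0.10394.
True dip = arctan(0.10394) = 5.9°, dipping toward WNW (azimuth ≈ 287°).

5.9°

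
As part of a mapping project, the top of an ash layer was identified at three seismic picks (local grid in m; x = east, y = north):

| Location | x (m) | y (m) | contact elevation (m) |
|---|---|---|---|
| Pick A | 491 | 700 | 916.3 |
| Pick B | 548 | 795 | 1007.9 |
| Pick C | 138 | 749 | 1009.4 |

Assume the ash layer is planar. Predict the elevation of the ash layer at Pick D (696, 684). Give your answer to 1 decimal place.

Let the plane be z = a·x + b·y + c.
Pick B−Pick A: 57a + 95b = 91.6;  Pick C−Pick A: −353a + 49b = 93.1.
Solving gives a = −0.11991, b = 1.03616.
Then c = 916.3 − a·491 − b·700 = 249.87.
At (696, 684): z = −83.5 + 708.7 + 249.87 = 875.1 m.

875.1 m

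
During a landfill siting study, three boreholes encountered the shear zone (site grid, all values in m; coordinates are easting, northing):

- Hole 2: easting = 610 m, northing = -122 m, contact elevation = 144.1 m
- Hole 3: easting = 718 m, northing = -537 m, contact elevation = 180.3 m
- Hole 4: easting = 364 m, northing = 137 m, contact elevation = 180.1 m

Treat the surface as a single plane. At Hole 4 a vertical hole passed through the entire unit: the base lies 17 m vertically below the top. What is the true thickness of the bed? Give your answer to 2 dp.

Let the plane be z = a·easting + b·northing + c.
Hole 3−Hole 2: 108a − 415b = 36.2;  Hole 4−Hole 2: −246a + 259b = 36.
Solving gives a = −0.32807, b = −0.17261.
|∇z| = √(a²+b²) = 0.37070, so dip δ = arctan(0.37070) = 20.34°.
True thickness = vertical thickness × cos δ = 17 × cos 20.34° = 15.94 m.

15.94 m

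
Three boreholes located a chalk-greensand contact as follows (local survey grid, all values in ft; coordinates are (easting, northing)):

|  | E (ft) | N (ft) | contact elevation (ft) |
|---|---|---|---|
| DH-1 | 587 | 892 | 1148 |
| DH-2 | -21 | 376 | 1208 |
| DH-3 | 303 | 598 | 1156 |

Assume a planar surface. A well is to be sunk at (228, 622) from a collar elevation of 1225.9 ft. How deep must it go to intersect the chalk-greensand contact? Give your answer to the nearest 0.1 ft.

29.4 ft

Two edge vectors: DH-1→DH-2 = (-608, -516, 60), DH-1→DH-3 = (-284, -294, 8).
Normal n = (DH-1→DH-2) × (DH-1→DH-3) = (13512, -12176, 32208).
So ∂z/∂E = −n_x/n_z = −0.41952 and ∂z/∂N = −n_y/n_z = 0.37804.
Intercept c from DH-1: 1148 + 246.26 − 337.21 = 1057.05.
At (228, 622): z_contact = −95.65 + 235.14 + 1057.05 = 1196.54 ft.
Depth below ground = 1225.9 − 1196.54 = 29.4 ft.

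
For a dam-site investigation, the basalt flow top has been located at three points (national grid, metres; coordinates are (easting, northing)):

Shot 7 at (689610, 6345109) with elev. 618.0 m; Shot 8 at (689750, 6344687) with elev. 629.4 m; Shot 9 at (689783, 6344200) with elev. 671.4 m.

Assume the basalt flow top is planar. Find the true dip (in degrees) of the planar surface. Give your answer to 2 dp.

13.83°

Let the plane be z = a·E + b·N + c.
Shot 8−Shot 7: 140a − 422b = 11.4;  Shot 9−Shot 7: 173a − 909b = 53.4.
Solving gives a = −0.22436, b = −0.10145.
Gradient magnitude |∇z| = √(a² + b²) = √(0.05034 + 0.01029) = 0.24622.
True dip = arctan(0.24622) = 13.83°, dipping toward ENE (azimuth ≈ 066°).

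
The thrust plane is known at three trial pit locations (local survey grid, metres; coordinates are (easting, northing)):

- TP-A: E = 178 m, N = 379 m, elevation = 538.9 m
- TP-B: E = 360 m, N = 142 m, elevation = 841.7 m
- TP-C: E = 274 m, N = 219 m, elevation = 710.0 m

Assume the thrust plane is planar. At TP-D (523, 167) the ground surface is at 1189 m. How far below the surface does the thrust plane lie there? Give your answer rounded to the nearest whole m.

Two edge vectors: TP-A→TP-B = (182, -237, 302.8), TP-A→TP-C = (96, -160, 171.1).
Normal n = (TP-A→TP-B) × (TP-A→TP-C) = (7897.3, -2071.4, -6368).
So ∂z/∂E = −n_x/n_z = 1.24015 and ∂z/∂N = −n_y/n_z = −0.32528.
Intercept c from TP-A: 538.9 − 220.75 + 123.28 = 441.43.
At (523, 167): z_contact = 648.6 − 54.3 + 441.43 = 1035.7 m.
Depth below ground = 1189 − 1035.7 = 153 m.

153 m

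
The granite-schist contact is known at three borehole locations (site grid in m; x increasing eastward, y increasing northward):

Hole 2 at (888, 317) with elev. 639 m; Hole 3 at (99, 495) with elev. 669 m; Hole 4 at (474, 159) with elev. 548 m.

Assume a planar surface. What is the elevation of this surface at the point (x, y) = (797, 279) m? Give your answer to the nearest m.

618 m

Two edge vectors: Hole 2→Hole 3 = (-789, 178, 30), Hole 2→Hole 4 = (-414, -158, -91).
Normal n = (Hole 2→Hole 3) × (Hole 2→Hole 4) = (-11458, -84219, 198354).
So ∂z/∂x = −n_x/n_z = 0.05777 and ∂z/∂y = −n_y/n_z = 0.42459.
Intercept c from Hole 2: 639 − 51.30 − 134.59 = 453.11.
At (797, 279): z = 46.0 + 118.5 + 453.11 = 617.6 m.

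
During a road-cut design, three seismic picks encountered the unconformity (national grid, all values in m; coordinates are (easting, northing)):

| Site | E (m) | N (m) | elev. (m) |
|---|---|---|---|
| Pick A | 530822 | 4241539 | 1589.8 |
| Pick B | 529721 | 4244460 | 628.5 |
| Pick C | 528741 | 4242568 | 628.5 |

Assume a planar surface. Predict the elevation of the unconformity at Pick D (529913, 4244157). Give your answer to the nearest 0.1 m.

756.8 m

Two edge vectors: Pick A→Pick B = (-1101, 2921, -961.3), Pick A→Pick C = (-2081, 1029, -961.3).
Normal n = (Pick A→Pick B) × (Pick A→Pick C) = (-1818779.6, 942074, 4945672).
So ∂z/∂E = −n_x/n_z = 0.367751764 and ∂z/∂N = −n_y/n_z = −0.190484529.
Intercept c from Pick A: 1589.8 − 195210.73 + 807947.56 = 614326.63.
At (529913, 4244157): z = 194876.4 − 808446.2 + 614326.63 = 756.8 m.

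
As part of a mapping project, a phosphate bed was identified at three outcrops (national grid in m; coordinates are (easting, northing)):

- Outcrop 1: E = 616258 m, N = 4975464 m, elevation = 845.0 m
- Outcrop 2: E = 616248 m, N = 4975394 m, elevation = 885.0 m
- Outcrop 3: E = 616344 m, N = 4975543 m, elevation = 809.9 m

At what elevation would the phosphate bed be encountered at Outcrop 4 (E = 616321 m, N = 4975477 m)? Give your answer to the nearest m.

846 m

Let the plane be z = a·E + b·N + c.
Outcrop 2−Outcrop 1: −10a − 70b = 40;  Outcrop 3−Outcrop 1: 86a + 79b = −35.1.
Solving gives a = 0.13441683, b = −0.59063098.
Then c = 845 − a·616258 − b·4975464 = 2856672.71.
At (616321, 4975477): z = 82843.9 − 2938670.8 + 2856672.71 = 845.8 m.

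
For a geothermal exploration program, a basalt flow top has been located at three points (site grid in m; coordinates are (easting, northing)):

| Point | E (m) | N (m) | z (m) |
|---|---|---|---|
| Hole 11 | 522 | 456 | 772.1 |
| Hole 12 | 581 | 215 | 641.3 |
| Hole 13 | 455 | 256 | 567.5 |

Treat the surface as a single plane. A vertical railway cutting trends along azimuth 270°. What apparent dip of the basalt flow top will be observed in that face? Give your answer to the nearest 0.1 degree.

39.6°

Let the plane be z = a·E + b·N + c.
Hole 12−Hole 11: 59a − 241b = −130.8;  Hole 13−Hole 11: −67a − 200b = −204.6.
Solving gives a = 0.82830, b = 0.74552.
Unit vector along 270° is (sin 270°, cos 270°) = (-1.0000, -0.0000).
Slope in that direction = a·(-1.0000) + b·(-0.0000) = −0.82830.
Apparent dip = arctan|0.82830| = 39.6° (true dip is 48.1°, so apparent ≤ true as expected).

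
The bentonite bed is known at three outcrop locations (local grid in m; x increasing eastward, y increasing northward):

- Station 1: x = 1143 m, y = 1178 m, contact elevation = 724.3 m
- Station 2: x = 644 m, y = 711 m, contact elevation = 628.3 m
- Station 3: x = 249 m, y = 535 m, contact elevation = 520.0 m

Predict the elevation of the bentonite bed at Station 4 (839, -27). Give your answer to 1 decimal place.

819.4 m

Two edge vectors: Station 1→Station 2 = (-499, -467, -96), Station 1→Station 3 = (-894, -643, -204.3).
Normal n = (Station 1→Station 2) × (Station 1→Station 3) = (33680.1, -16121.7, -96641).
So ∂z/∂x = −n_x/n_z = 0.348507 and ∂z/∂y = −n_y/n_z = −0.166821.
Intercept c from Station 1: 724.3 − 398.34 + 196.51 = 522.47.
At (839, -27): z = 292.4 + 4.5 + 522.47 = 819.4 m.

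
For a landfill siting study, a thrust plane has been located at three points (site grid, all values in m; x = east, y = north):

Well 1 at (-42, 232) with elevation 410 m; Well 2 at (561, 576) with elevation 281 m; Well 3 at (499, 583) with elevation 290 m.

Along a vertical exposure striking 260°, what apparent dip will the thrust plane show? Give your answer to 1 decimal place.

9.7°

Two edge vectors: Well 1→Well 2 = (603, 344, -129), Well 1→Well 3 = (541, 351, -120).
Normal n = (Well 1→Well 2) × (Well 1→Well 3) = (3999, 2571, 25549).
So ∂z/∂x = −n_x/n_z = −0.15652 and ∂z/∂y = −n_y/n_z = −0.10063.
Unit vector along 260° is (sin 260°, cos 260°) = (-0.9848, -0.1736).
Slope in that direction = a·(-0.9848) + b·(-0.1736) = 0.17162.
Apparent dip = arctan|0.17162| = 9.7° (true dip is 10.5°, so apparent ≤ true as expected).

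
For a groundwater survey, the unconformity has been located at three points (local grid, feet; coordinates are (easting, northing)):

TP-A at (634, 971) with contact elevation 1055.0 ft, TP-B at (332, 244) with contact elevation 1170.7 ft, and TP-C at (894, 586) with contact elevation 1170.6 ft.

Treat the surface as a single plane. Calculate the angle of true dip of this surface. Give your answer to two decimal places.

13.99°

Let the plane be z = a·E + b·N + c.
TP-B−TP-A: −302a − 727b = 115.7;  TP-C−TP-A: 260a − 385b = 115.6.
Solving gives a = 0.12937, b = −0.21289.
Gradient magnitude |∇z| = √(a² + b²) = √(0.01674 + 0.04532) = 0.24912.
True dip = arctan(0.24912) = 13.99°, dipping toward NNW (azimuth ≈ 329°).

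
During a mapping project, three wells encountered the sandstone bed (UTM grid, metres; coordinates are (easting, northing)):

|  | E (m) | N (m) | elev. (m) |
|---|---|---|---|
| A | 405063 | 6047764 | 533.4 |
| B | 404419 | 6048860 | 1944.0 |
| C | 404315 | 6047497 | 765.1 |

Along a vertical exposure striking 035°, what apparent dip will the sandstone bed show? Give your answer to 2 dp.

20.98°

Let the plane be z = a·E + b·N + c.
B−A: −644a + 1096b = 1410.6;  C−A: −748a − 267b = 231.7.
Solving gives a = −0.63582, b = 0.91344.
Unit vector along 035° is (sin 35°, cos 35°) = (0.5736, 0.8192).
Slope in that direction = a·(0.5736) + b·(0.8192) = 0.38356.
Apparent dip = arctan|0.38356| = 20.98° (true dip is 48.1°, so apparent ≤ true as expected).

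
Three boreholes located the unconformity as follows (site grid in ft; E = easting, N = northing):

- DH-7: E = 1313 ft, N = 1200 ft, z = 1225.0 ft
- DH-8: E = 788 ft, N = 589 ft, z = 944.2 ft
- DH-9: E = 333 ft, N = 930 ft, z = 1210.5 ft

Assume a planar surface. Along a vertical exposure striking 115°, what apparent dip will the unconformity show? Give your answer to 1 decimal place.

Two edge vectors: DH-7→DH-8 = (-525, -611, -280.8), DH-7→DH-9 = (-980, -270, -14.5).
Normal n = (DH-7→DH-8) × (DH-7→DH-9) = (-66956.5, 267571.5, -457030).
So ∂z/∂E = −n_x/n_z = −0.14650 and ∂z/∂N = −n_y/n_z = 0.58546.
Unit vector along 115° is (sin 115°, cos 115°) = (0.9063, -0.4226).
Slope in that direction = a·(0.9063) + b·(-0.4226) = −0.38020.
Apparent dip = arctan|0.38020| = 20.8° (true dip is 31.1°, so apparent ≤ true as expected).

20.8°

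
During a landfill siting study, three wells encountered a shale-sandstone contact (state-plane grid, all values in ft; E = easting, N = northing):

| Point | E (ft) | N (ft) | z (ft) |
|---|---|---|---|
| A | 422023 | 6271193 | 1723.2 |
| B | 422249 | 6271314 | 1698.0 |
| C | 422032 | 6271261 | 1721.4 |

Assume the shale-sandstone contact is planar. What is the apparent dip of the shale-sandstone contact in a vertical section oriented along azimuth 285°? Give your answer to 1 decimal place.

Let the plane be z = a·E + b·N + c.
B−A: 226a + 121b = −25.2;  C−A: 9a + 68b = −1.8.
Solving gives a = −0.10476, b = −0.01261.
Unit vector along 285° is (sin 285°, cos 285°) = (-0.9659, 0.2588).
Slope in that direction = a·(-0.9659) + b·(0.2588) = 0.09792.
Apparent dip = arctan|0.09792| = 5.6° (true dip is 6.0°, so apparent ≤ true as expected).

5.6°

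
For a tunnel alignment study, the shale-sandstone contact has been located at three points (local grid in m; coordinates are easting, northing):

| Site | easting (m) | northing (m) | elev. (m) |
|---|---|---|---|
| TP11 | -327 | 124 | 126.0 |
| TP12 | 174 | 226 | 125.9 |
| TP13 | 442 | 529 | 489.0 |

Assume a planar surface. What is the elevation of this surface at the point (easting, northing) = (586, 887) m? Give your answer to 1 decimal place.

969.4 m

Let the plane be z = a·easting + b·northing + c.
TP12−TP11: 501a + 102b = −0.1;  TP13−TP11: 769a + 405b = 363.
Solving gives a = −0.29780, b = 1.46175.
Then c = 126 − a·-327 − b·124 = −152.64.
At (586, 887): z = −174.5 + 1296.6 − 152.64 = 969.4 m.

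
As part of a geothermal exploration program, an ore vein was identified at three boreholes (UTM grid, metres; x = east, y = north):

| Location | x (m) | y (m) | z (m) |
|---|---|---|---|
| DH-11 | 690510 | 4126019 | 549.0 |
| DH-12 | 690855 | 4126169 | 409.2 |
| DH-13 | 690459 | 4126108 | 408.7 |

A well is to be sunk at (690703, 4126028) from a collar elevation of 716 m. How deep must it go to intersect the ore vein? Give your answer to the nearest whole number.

137 m

Two edge vectors: DH-11→DH-12 = (345, 150, -139.8), DH-11→DH-13 = (-51, 89, -140.3).
Normal n = (DH-11→DH-12) × (DH-11→DH-13) = (-8602.8, 55533.3, 38355).
So ∂z/∂x = −n_x/n_z = 0.22429409 and ∂z/∂y = −n_y/n_z = −1.44787642.
Intercept c from DH-11: 549 − 154877.32 + 5973965.61 = 5819637.29.
At (690703, 4126028): z_contact = 154920.6 − 5973978.6 + 5819637.29 = 579.3 m.
Depth below ground = 716 − 579.3 = 137 m.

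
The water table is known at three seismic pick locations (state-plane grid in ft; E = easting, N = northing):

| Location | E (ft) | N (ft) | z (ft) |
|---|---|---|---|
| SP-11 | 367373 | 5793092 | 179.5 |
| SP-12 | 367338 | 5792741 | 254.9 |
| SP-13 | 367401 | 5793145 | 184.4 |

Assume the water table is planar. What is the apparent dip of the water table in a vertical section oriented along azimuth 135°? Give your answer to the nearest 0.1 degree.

Let the plane be z = a·E + b·N + c.
SP-12−SP-11: −35a − 351b = 75.4;  SP-13−SP-11: 28a + 53b = 4.9.
Solving gives a = 0.71693, b = −0.28630.
Unit vector along 135° is (sin 135°, cos 135°) = (0.7071, -0.7071).
Slope in that direction = a·(0.7071) + b·(-0.7071) = 0.70939.
Apparent dip = arctan|0.70939| = 35.4° (true dip is 37.7°, so apparent ≤ true as expected).

35.4°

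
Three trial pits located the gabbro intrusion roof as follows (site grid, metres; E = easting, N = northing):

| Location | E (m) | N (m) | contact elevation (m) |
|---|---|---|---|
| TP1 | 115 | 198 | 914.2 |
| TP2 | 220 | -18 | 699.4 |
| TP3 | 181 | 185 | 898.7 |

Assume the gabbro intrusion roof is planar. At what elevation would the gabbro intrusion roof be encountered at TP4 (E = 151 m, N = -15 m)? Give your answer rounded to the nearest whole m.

705 m

Let the plane be z = a·E + b·N + c.
TP2−TP1: 105a − 216b = −214.8;  TP3−TP1: 66a − 13b = −15.5.
Solving gives a = −0.04310, b = 0.97349.
Then c = 914.2 − a·115 − b·198 = 726.40.
At (151, -15): z = −6.5 − 14.6 + 726.40 = 705.3 m.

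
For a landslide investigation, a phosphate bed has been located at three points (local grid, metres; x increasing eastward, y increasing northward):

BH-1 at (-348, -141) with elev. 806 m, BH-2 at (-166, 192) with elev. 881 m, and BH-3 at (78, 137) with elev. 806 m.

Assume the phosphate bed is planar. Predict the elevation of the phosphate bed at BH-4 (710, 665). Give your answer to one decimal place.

846.5 m

Two edge vectors: BH-1→BH-2 = (182, 333, 75), BH-1→BH-3 = (426, 278, 0).
Normal n = (BH-1→BH-2) × (BH-1→BH-3) = (-20850, 31950, -91262).
So ∂z/∂x = −n_x/n_z = −0.22846 and ∂z/∂y = −n_y/n_z = 0.35009.
Intercept c from BH-1: 806 − 79.51 + 49.36 = 775.86.
At (710, 665): z = −162.2 + 232.8 + 775.86 = 846.5 m.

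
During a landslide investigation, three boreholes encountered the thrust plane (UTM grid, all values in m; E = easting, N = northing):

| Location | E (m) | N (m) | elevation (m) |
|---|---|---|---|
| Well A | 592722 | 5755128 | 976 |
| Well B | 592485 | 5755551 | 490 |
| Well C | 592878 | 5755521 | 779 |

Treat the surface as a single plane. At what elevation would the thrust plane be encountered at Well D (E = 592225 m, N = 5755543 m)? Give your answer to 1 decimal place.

Let the plane be z = a·E + b·N + c.
Well B−Well A: −237a + 423b = −486;  Well C−Well A: 156a + 393b = −197.
Solving gives a = 0.676602002, b = −0.769847105.
Then c = 976 − a·592722 − b·5755128 = 4030507.74.
At (592225, 5755543): z = 400700.6 − 4430888.1 + 4030507.74 = 320.2 m.

320.2 m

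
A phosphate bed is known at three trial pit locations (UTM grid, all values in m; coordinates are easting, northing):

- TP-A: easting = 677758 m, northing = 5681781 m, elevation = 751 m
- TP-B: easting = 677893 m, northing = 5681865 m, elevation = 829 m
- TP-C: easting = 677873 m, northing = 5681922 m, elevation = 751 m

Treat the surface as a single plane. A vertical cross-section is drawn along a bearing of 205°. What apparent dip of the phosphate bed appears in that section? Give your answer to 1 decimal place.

20.4°

Two edge vectors: TP-A→TP-B = (135, 84, 78), TP-A→TP-C = (115, 141, 0).
Normal n = (TP-A→TP-B) × (TP-A→TP-C) = (-10998, 8970, 9375).
So ∂z/∂easting = −n_x/n_z = 1.17312 and ∂z/∂northing = −n_y/n_z = −0.95680.
Unit vector along 205° is (sin 205°, cos 205°) = (-0.4226, -0.9063).
Slope in that direction = a·(-0.4226) + b·(-0.9063) = 0.37137.
Apparent dip = arctan|0.37137| = 20.4° (true dip is 56.6°, so apparent ≤ true as expected).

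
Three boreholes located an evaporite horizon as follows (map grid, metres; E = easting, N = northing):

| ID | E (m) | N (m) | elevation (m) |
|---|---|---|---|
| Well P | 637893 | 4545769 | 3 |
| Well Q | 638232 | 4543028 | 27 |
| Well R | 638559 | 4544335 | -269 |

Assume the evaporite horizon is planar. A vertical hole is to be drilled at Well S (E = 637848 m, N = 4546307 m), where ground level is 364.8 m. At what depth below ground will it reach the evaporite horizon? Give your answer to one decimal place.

379.1 m

Two edge vectors: Well P→Well Q = (339, -2741, 24), Well P→Well R = (666, -1434, -272).
Normal n = (Well P→Well Q) × (Well P→Well R) = (779968, 108192, 1339380).
So ∂z/∂E = −n_x/n_z = −0.582335110 and ∂z/∂N = −n_y/n_z = −0.080777673.
Intercept c from Well P: 3 + 371467.49 + 367196.64 = 738667.13.
At (637848, 4546307): z_contact = −371441.29 − 367240.10 + 738667.13 = -14.25 m.
Depth below ground = 364.8 − (-14.25) = 379.1 m.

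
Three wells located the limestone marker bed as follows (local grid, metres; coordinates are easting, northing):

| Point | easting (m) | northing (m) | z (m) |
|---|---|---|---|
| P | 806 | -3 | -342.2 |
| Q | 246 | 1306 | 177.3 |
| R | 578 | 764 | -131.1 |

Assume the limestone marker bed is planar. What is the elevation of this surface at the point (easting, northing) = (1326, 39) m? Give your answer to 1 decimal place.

Let the plane be z = a·easting + b·northing + c.
Q−P: −560a + 1309b = 519.5;  R−P: −228a + 767b = 211.1.
Solving gives a = −0.931780, b = −0.001755.
Then c = -342.2 − a·806 − b·-3 = 408.81.
At (1326, 39): z = −1235.5 − 0.1 + 408.81 = -826.8 m.

-826.8 m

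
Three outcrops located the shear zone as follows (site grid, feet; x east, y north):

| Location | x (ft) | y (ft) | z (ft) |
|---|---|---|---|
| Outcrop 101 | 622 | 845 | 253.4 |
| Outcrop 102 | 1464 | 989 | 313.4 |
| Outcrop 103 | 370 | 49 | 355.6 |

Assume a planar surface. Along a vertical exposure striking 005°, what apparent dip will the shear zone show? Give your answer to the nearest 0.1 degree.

Two edge vectors: Outcrop 101→Outcrop 102 = (842, 144, 60), Outcrop 101→Outcrop 103 = (-252, -796, 102.2).
Normal n = (Outcrop 101→Outcrop 102) × (Outcrop 101→Outcrop 103) = (62476.8, -101172.4, -633944).
So ∂z/∂x = −n_x/n_z = 0.09855 and ∂z/∂y = −n_y/n_z = −0.15959.
Unit vector along 005° is (sin 5°, cos 5°) = (0.0872, 0.9962).
Slope in that direction = a·(0.0872) + b·(0.9962) = −0.15040.
Apparent dip = arctan|0.15040| = 8.6° (true dip is 10.6°, so apparent ≤ true as expected).

8.6°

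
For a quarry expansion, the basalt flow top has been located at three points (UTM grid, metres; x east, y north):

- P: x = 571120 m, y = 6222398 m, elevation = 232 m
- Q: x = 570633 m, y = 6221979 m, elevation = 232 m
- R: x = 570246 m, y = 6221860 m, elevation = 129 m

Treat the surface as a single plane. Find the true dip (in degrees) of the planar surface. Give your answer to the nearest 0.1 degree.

32.4°

Two edge vectors: P→Q = (-487, -419, 0), P→R = (-874, -538, -103).
Normal n = (P→Q) × (P→R) = (43157, -50161, -104200).
So ∂z/∂x = −n_x/n_z = 0.41417 and ∂z/∂y = −n_y/n_z = −0.48139.
Gradient magnitude |∇z| = √(a² + b²) = √(0.17154 + 0.23174) = 0.63504.
True dip = arctan(0.63504) = 32.4°, dipping toward NW (azimuth ≈ 319°).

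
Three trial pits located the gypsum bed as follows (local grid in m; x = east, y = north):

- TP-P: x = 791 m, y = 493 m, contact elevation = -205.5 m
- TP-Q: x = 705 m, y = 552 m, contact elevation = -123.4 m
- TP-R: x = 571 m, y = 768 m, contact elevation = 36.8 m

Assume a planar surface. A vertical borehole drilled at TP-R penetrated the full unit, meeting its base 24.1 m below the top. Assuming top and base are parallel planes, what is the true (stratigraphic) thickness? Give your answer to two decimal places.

18.65 m

Two edge vectors: TP-P→TP-Q = (-86, 59, 82.1), TP-P→TP-R = (-220, 275, 242.3).
Normal n = (TP-P→TP-Q) × (TP-P→TP-R) = (-8281.8, 2775.8, -10670).
So ∂z/∂x = −n_x/n_z = −0.77618 and ∂z/∂y = −n_y/n_z = 0.26015.
|∇z| = √(a²+b²) = 0.81861, so dip δ = arctan(0.81861) = 39.30°.
True thickness = vertical thickness × cos δ = 24.1 × cos 39.30° = 18.65 m.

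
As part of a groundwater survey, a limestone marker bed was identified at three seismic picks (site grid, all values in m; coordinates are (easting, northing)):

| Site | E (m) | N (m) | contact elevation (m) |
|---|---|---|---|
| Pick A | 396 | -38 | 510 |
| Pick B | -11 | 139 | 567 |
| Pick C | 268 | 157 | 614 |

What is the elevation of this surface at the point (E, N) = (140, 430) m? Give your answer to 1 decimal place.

Two edge vectors: Pick A→Pick B = (-407, 177, 57), Pick A→Pick C = (-128, 195, 104).
Normal n = (Pick A→Pick B) × (Pick A→Pick C) = (7293, 35032, -56709).
So ∂z/∂E = −n_x/n_z = 0.12860 and ∂z/∂N = −n_y/n_z = 0.61775.
Intercept c from Pick A: 510 − 50.93 + 23.47 = 482.55.
At (140, 430): z = 18.0 + 265.6 + 482.55 = 766.2 m.

766.2 m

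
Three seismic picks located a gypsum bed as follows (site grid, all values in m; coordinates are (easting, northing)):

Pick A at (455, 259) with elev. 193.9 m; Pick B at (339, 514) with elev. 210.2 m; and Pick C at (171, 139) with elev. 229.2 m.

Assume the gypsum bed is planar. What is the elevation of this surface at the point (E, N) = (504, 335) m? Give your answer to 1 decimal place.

Let the plane be z = a·E + b·N + c.
Pick B−Pick A: −116a + 255b = 16.3;  Pick C−Pick A: −284a − 120b = 35.3.
Solving gives a = −0.12691, b = 0.00619.
Then c = 193.9 − a·455 − b·259 = 250.04.
At (504, 335): z = −64.0 + 2.1 + 250.04 = 188.2 m.

188.2 m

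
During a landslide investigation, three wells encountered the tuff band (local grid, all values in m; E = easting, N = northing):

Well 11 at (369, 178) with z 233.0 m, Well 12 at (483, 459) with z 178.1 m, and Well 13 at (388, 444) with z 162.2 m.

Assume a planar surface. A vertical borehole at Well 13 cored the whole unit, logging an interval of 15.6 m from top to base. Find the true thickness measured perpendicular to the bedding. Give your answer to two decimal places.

Two edge vectors: Well 11→Well 12 = (114, 281, -54.9), Well 11→Well 13 = (19, 266, -70.8).
Normal n = (Well 11→Well 12) × (Well 11→Well 13) = (-5291.4, 7028.1, 24985).
So ∂z/∂E = −n_x/n_z = 0.21178 and ∂z/∂N = −n_y/n_z = −0.28129.
|∇z| = √(a²+b²) = 0.35210, so dip δ = arctan(0.35210) = 19.40°.
True thickness = vertical thickness × cos δ = 15.6 × cos 19.40° = 14.71 m.

14.71 m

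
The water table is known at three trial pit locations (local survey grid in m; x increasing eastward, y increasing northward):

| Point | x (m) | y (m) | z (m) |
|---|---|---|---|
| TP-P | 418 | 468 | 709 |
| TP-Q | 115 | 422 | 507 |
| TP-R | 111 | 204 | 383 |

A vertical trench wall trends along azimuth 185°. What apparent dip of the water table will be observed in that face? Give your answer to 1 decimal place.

Two edge vectors: TP-P→TP-Q = (-303, -46, -202), TP-P→TP-R = (-307, -264, -326).
Normal n = (TP-P→TP-Q) × (TP-P→TP-R) = (-38332, -36764, 65870).
So ∂z/∂x = −n_x/n_z = 0.58193 and ∂z/∂y = −n_y/n_z = 0.55813.
Unit vector along 185° is (sin 185°, cos 185°) = (-0.0872, -0.9962).
Slope in that direction = a·(-0.0872) + b·(-0.9962) = −0.60672.
Apparent dip = arctan|0.60672| = 31.2° (true dip is 38.9°, so apparent ≤ true as expected).

31.2°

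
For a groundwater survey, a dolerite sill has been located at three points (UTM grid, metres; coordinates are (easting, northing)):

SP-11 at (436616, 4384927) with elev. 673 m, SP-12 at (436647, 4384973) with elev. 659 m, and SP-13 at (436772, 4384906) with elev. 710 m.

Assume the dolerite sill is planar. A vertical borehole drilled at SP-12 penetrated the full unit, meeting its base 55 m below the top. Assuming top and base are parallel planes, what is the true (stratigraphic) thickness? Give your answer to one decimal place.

Two edge vectors: SP-11→SP-12 = (31, 46, -14), SP-11→SP-13 = (156, -21, 37).
Normal n = (SP-11→SP-12) × (SP-11→SP-13) = (1408, -3331, -7827).
So ∂z/∂E = −n_x/n_z = 0.17989 and ∂z/∂N = −n_y/n_z = −0.42558.
|∇z| = √(a²+b²) = 0.46204, so dip δ = arctan(0.46204) = 24.80°.
True thickness = vertical thickness × cos δ = 55 × cos 24.80° = 49.9 m.

49.9 m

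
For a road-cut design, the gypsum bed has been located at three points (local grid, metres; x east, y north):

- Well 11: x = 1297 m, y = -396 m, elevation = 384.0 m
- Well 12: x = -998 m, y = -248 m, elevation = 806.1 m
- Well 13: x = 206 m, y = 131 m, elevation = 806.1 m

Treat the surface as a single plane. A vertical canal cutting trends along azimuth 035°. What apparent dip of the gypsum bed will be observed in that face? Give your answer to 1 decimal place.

17.2°

Let the plane be z = a·x + b·y + c.
Well 12−Well 11: −2295a + 148b = 422.1;  Well 13−Well 11: −1091a + 527b = 422.1.
Solving gives a = −0.15265, b = 0.48493.
Unit vector along 035° is (sin 35°, cos 35°) = (0.5736, 0.8192).
Slope in that direction = a·(0.5736) + b·(0.8192) = 0.30968.
Apparent dip = arctan|0.30968| = 17.2° (true dip is 26.9°, so apparent ≤ true as expected).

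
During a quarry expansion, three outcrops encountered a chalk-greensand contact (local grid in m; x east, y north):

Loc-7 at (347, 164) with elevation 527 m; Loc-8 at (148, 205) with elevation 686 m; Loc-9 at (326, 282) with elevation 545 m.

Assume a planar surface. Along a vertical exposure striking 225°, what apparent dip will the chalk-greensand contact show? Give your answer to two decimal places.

Two edge vectors: Loc-7→Loc-8 = (-199, 41, 159), Loc-7→Loc-9 = (-21, 118, 18).
Normal n = (Loc-7→Loc-8) × (Loc-7→Loc-9) = (-18024, 243, -22621).
So ∂z/∂x = −n_x/n_z = −0.79678 and ∂z/∂y = −n_y/n_z = 0.01074.
Unit vector along 225° is (sin 225°, cos 225°) = (-0.7071, -0.7071).
Slope in that direction = a·(-0.7071) + b·(-0.7071) = 0.55581.
Apparent dip = arctan|0.55581| = 29.07° (true dip is 38.5°, so apparent ≤ true as expected).

29.07°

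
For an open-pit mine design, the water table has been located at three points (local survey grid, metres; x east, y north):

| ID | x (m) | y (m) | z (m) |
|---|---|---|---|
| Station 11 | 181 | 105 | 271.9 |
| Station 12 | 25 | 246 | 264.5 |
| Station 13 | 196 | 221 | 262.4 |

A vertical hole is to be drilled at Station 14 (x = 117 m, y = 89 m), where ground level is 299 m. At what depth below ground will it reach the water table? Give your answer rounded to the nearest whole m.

Let the plane be z = a·x + b·y + c.
Station 12−Station 11: −156a + 141b = −7.4;  Station 13−Station 11: 15a + 116b = −9.5.
Solving gives a = −0.02380, b = −0.07882.
Then c = 271.9 − a·181 − b·105 = 284.48.
At (117, 89): z_contact = −2.8 − 7.0 + 284.48 = 274.7 m.
Depth below ground = 299 − 274.7 = 24 m.

24 m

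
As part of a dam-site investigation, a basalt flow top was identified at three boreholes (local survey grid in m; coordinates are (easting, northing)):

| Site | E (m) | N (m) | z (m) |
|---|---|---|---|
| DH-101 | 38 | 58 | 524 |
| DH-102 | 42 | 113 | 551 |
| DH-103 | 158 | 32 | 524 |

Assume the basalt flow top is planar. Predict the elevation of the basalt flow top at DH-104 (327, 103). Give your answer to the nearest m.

576 m

Let the plane be z = a·E + b·N + c.
DH-102−DH-101: 4a + 55b = 27;  DH-103−DH-101: 120a − 26b = 0.
Solving gives a = 0.10471, b = 0.48329.
Then c = 524 − a·38 − b·58 = 491.99.
At (327, 103): z = 34.2 + 49.8 + 491.99 = 576.0 m.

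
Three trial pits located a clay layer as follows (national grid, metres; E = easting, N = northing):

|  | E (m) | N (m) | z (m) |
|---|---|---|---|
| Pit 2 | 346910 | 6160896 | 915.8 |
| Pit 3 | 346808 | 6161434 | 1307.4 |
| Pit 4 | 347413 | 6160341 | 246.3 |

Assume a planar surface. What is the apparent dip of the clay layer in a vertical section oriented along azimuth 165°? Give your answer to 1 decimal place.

Let the plane be z = a·E + b·N + c.
Pit 3−Pit 2: −102a + 538b = 391.6;  Pit 4−Pit 2: 503a − 555b = −669.5.
Solving gives a = −0.66752, b = 0.60132.
Unit vector along 165° is (sin 165°, cos 165°) = (0.2588, -0.9659).
Slope in that direction = a·(0.2588) + b·(-0.9659) = −0.75360.
Apparent dip = arctan|0.75360| = 37.0° (true dip is 41.9°, so apparent ≤ true as expected).

37.0°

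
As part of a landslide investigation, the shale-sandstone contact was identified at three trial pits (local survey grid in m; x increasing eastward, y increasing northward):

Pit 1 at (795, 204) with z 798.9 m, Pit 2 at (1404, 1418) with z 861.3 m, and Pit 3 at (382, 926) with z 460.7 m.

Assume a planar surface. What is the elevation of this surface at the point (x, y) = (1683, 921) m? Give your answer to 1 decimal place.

1091.5 m

Let the plane be z = a·x + b·y + c.
Pit 2−Pit 1: 609a + 1214b = 62.4;  Pit 3−Pit 1: −413a + 722b = −338.2.
Solving gives a = 0.484154, b = −0.191474.
Then c = 798.9 − a·795 − b·204 = 453.06.
At (1683, 921): z = 814.8 − 176.3 + 453.06 = 1091.5 m.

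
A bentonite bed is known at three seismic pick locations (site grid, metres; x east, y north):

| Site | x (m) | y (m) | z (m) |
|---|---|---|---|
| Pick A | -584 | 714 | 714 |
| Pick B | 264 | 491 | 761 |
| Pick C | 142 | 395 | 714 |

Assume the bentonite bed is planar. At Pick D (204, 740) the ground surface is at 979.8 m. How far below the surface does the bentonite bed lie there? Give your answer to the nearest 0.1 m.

148.9 m

Let the plane be z = a·x + b·y + c.
Pick B−Pick A: 848a − 223b = 47;  Pick C−Pick A: 726a − 319b = 0.
Solving gives a = 0.13804, b = 0.31416.
Then c = 714 − a·-584 − b·714 = 570.31.
At (204, 740): z_contact = 28.16 + 232.48 + 570.31 = 830.94 m.
Depth below ground = 979.8 − 830.94 = 148.9 m.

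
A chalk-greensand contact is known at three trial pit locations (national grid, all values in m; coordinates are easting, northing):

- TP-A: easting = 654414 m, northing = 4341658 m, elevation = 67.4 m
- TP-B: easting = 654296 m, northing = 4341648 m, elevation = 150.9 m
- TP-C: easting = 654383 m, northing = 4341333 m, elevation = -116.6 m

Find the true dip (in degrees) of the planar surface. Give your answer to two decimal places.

Let the plane be z = a·easting + b·northing + c.
TP-B−TP-A: −118a − 10b = 83.5;  TP-C−TP-A: −31a − 325b = −184.
Solving gives a = −0.76176, b = 0.63881.
Gradient magnitude |∇z| = √(a² + b²) = √(0.58028 + 0.40808) = 0.99417.
True dip = arctan(0.99417) = 44.83°, dipping toward SE (azimuth ≈ 130°).

44.83°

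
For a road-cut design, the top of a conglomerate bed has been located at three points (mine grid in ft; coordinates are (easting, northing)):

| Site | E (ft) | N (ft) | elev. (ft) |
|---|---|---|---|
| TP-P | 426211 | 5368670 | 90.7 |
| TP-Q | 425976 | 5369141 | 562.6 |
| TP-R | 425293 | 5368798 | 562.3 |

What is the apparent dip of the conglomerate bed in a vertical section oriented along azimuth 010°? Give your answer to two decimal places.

Let the plane be z = a·E + b·N + c.
TP-Q−TP-P: −235a + 471b = 471.9;  TP-R−TP-P: −918a + 128b = 471.6.
Solving gives a = −0.40199, b = 0.80134.
Unit vector along 010° is (sin 10°, cos 10°) = (0.1736, 0.9848).
Slope in that direction = a·(0.1736) + b·(0.9848) = 0.71936.
Apparent dip = arctan|0.71936| = 35.73° (true dip is 41.9°, so apparent ≤ true as expected).

35.73°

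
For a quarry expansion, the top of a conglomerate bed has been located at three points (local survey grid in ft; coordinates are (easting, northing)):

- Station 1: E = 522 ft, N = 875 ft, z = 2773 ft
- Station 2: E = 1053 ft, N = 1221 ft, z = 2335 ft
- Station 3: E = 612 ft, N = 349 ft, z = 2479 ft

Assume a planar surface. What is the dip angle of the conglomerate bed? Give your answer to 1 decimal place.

Let the plane be z = a·E + b·N + c.
Station 2−Station 1: 531a + 346b = −438;  Station 3−Station 1: 90a − 526b = −294.
Solving gives a = −1.06979, b = 0.37589.
Gradient magnitude |∇z| = √(a² + b²) = √(1.14445 + 0.14129) = 1.13391.
True dip = arctan(1.13391) = 48.6°, dipping toward ESE (azimuth ≈ 109°).

48.6°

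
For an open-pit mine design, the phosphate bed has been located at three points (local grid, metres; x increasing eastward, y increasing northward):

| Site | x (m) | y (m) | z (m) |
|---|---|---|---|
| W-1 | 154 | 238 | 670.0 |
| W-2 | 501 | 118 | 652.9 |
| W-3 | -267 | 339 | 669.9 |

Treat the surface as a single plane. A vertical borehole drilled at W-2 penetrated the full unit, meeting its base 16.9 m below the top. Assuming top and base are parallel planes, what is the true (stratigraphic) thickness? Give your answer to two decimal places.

15.23 m

Two edge vectors: W-1→W-2 = (347, -120, -17.1), W-1→W-3 = (-421, 101, -0.1).
Normal n = (W-1→W-2) × (W-1→W-3) = (1739.1, 7233.8, -15473).
So ∂z/∂x = −n_x/n_z = 0.11240 and ∂z/∂y = −n_y/n_z = 0.46751.
|∇z| = √(a²+b²) = 0.48083, so dip δ = arctan(0.48083) = 25.68°.
True thickness = vertical thickness × cos δ = 16.9 × cos 25.68° = 15.23 m.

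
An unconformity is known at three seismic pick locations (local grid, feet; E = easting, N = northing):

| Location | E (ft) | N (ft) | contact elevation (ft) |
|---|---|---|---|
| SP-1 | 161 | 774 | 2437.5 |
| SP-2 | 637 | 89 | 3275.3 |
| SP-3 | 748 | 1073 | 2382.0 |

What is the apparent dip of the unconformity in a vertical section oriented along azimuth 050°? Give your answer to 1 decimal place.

Two edge vectors: SP-1→SP-2 = (476, -685, 837.8), SP-1→SP-3 = (587, 299, -55.5).
Normal n = (SP-1→SP-2) × (SP-1→SP-3) = (-212484.7, 518206.6, 544419).
So ∂z/∂E = −n_x/n_z = 0.39030 and ∂z/∂N = −n_y/n_z = −0.95185.
Unit vector along 050° is (sin 50°, cos 50°) = (0.7660, 0.6428).
Slope in that direction = a·(0.7660) + b·(0.6428) = −0.31285.
Apparent dip = arctan|0.31285| = 17.4° (true dip is 45.8°, so apparent ≤ true as expected).

17.4°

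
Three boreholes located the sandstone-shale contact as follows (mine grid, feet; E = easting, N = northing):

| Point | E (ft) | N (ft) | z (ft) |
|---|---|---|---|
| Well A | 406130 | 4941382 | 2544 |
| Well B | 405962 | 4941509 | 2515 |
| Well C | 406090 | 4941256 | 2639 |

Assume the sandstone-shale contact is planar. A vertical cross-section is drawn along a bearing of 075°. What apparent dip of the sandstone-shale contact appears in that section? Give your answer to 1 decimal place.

Let the plane be z = a·E + b·N + c.
Well B−Well A: −168a + 127b = −29;  Well C−Well A: −40a − 126b = 95.
Solving gives a = −0.32044, b = −0.65224.
Unit vector along 075° is (sin 75°, cos 75°) = (0.9659, 0.2588).
Slope in that direction = a·(0.9659) + b·(0.2588) = −0.47834.
Apparent dip = arctan|0.47834| = 25.6° (true dip is 36.0°, so apparent ≤ true as expected).

25.6°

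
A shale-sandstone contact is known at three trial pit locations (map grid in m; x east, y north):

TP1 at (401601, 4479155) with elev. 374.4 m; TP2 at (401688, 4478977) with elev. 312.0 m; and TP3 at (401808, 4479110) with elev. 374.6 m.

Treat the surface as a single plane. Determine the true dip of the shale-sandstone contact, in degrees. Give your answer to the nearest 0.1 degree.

Two edge vectors: TP1→TP2 = (87, -178, -62.4), TP1→TP3 = (207, -45, 0.2).
Normal n = (TP1→TP2) × (TP1→TP3) = (-2843.6, -12934.2, 32931).
So ∂z/∂x = −n_x/n_z = 0.08635 and ∂z/∂y = −n_y/n_z = 0.39277.
Gradient magnitude |∇z| = √(a² + b²) = √(0.00746 + 0.15427) = 0.40215.
True dip = arctan(0.40215) = 21.9°, dipping toward SSW (azimuth ≈ 192°).

21.9°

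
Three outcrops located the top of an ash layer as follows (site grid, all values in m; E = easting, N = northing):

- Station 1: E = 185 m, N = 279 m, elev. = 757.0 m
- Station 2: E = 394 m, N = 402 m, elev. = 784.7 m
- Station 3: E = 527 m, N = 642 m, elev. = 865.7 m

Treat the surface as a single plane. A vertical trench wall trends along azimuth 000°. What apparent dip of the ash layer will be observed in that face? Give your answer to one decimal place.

Let the plane be z = a·E + b·N + c.
Station 2−Station 1: 209a + 123b = 27.7;  Station 3−Station 1: 342a + 363b = 108.7.
Solving gives a = −0.09807, b = 0.39185.
Unit vector along 000° is (sin 0°, cos 0°) = (0.0000, 1.0000).
Slope in that direction = a·(0.0000) + b·(1.0000) = 0.39185.
Apparent dip = arctan|0.39185| = 21.4° (true dip is 22.0°, so apparent ≤ true as expected).

21.4°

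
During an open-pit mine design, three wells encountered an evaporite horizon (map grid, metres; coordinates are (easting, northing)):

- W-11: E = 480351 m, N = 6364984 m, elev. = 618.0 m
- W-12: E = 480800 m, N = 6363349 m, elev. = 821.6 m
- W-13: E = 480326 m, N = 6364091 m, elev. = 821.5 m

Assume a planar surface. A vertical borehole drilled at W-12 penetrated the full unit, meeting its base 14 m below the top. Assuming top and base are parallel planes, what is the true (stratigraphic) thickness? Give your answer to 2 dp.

12.97 m

Two edge vectors: W-11→W-12 = (449, -1635, 203.6), W-11→W-13 = (-25, -893, 203.5).
Normal n = (W-11→W-12) × (W-11→W-13) = (-150907.7, -96461.5, -441832).
So ∂z/∂E = −n_x/n_z = −0.34155 and ∂z/∂N = −n_y/n_z = −0.21832.
|∇z| = √(a²+b²) = 0.40536, so dip δ = arctan(0.40536) = 22.07°.
True thickness = vertical thickness × cos δ = 14 × cos 22.07° = 12.97 m.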